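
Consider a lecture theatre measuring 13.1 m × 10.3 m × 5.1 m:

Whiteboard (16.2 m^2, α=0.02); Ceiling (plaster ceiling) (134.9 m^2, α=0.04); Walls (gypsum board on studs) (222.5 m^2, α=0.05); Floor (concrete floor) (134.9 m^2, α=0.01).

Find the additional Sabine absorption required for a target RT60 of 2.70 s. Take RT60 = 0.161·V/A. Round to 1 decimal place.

Summing Sᵢαᵢ: 0.324 + 5.396 + 11.125 + 1.349 → A₁ = 18.194 sabins.
Target A₂ = 0.161·688.143/2.70 = 41.034 sabins (V = 688.143 m³).
Shortfall: 41.034 − 18.194 = 22.8 sabins.

22.8 sabins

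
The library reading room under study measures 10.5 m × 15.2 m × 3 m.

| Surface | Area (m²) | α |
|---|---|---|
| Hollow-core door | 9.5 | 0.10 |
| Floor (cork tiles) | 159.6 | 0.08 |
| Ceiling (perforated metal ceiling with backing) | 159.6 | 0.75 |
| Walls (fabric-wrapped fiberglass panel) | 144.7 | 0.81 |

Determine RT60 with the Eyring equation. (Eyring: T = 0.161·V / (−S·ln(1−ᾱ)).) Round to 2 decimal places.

S = Σ Sᵢ = 473.4 m².
Σ(Sᵢαᵢ) = 9.5×0.10 + 159.6×0.08 + 159.6×0.75 + 144.7×0.81 = 250.625.
ᾱ = 250.625 / 473.4 = 0.5294.
−S·ln(1−ᾱ) = −473.4 × ln(1 − 0.5294) = 356.824.
V = 10.5 × 15.2 × 3 = 478.8 m³.
T = 0.161·V/[−S·ln(1−ᾱ)] = 0.161·478.8/356.824 = 0.22 s.

0.22 sec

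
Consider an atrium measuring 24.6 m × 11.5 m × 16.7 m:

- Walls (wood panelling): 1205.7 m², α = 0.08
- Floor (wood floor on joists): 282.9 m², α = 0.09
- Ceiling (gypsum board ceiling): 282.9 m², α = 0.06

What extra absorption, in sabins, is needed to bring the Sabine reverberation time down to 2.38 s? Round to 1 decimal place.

180.7 sabins

Equivalent absorption area: A₁ = 1205.7·0.08 + 282.9·0.09 + 282.9·0.06 = 138.891 m².
V = 4724.43 m³. Required absorption A₂ = 0.161 × 4724.43 / 2.38 = 319.594 sabins.
Additional absorption ΔA = 319.594 − 138.891 = 180.7 sabins.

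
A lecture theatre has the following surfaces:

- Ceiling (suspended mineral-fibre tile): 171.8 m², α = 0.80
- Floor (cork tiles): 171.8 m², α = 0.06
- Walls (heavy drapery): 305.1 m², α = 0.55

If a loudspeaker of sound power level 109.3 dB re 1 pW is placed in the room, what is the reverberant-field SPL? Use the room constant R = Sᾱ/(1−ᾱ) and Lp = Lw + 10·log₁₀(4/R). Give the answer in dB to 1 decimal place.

Σ(Sᵢαᵢ) = 171.8×0.80 + 171.8×0.06 + 305.1×0.55 = 315.553; total area S = 648.7 m².
ᾱ = 315.553/648.7 = 0.4864; R = Sᾱ/(1−ᾱ) = 315.553/(1−0.4864) = 614.394 m².
Lp = 109.3 + 10·log₁₀(4/614.394) = 109.3 + (-21.86) = 87.4 dB.

87.4 dB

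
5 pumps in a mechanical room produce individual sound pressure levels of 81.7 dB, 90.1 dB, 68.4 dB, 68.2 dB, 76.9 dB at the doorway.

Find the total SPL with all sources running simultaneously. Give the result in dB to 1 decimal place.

90.9 dB

Converting to relative power and adding: 10^(81.7/10) + 10^(90.1/10) + 10^(68.4/10) + 10^(68.2/10) + 10^(76.9/10) = 1.234e+09.
Combined level = 10 log₁₀(1.234e+09) = 90.9 dB.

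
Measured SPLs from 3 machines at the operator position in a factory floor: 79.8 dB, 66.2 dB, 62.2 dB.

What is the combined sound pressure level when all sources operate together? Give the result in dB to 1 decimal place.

80.1 dB

Sum in the linear (power) domain: Σ 10^(Lᵢ/10) = 10^(79.8/10) + 10^(66.2/10) + 10^(62.2/10) = 1.013e+08.
Back to dB: 10·log₁₀ Σ = 80.1 dB.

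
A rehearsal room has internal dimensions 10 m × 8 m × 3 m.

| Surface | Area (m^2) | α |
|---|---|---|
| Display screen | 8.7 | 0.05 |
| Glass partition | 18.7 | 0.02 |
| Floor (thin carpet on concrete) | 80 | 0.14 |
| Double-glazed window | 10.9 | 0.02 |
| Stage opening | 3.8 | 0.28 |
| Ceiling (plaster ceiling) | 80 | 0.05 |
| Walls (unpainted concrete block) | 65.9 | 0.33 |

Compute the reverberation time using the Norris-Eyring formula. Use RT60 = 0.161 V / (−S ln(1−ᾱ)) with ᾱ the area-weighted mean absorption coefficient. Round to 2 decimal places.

Total surface area S = 8.7 + 18.7 + 80 + 10.9 + 3.8 + 80 + 65.9 = 268.0 m^2.
Absorption A = 8.7×0.05 + 18.7×0.02 + 80×0.14 + 10.9×0.02 + 3.8×0.28 + 80×0.05 + 65.9×0.33 = 39.038 sabins.
ᾱ = 39.038 / 268.0 = 0.1457.
Eyring denominator: −S ln(1−ᾱ) = 42.203.
V = 10 × 8 × 3 = 240 m³.
T = 0.161·V/[−S·ln(1−ᾱ)] = 0.161·240/42.203 = 0.92 s.

0.92 seconds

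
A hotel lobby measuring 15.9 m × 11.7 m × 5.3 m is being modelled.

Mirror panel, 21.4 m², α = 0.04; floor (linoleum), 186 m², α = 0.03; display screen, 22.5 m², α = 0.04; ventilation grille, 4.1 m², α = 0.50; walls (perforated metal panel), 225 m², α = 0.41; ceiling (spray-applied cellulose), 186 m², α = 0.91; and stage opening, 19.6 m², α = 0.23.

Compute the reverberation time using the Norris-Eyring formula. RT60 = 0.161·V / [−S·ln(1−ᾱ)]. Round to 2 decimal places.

Total surface area S = 21.4 + 186 + 22.5 + 4.1 + 225 + 186 + 19.6 = 664.6 m².
Absorption A = 21.4·0.04 + 186·0.03 + 22.5·0.04 + 4.1·0.50 + 225·0.41 + 186·0.91 + 19.6·0.23 = 275.404 sabins.
ᾱ = 275.404 / 664.6 = 0.4144.
−S·ln(1−ᾱ) = −664.6 × ln(1 − 0.4144) = 355.640.
V = 15.9 × 11.7 × 5.3 = 985.959 m³.
T = 0.161·V/[−S·ln(1−ᾱ)] = 0.161·985.959/355.640 = 0.45 s.

0.45 seconds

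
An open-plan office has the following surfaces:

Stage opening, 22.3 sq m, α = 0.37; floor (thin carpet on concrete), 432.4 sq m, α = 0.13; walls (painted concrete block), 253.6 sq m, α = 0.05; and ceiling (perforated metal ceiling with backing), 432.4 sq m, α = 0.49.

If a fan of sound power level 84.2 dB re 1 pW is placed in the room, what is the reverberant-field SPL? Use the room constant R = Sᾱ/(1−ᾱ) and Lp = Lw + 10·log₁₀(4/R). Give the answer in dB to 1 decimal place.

A = 289.019 sabins; S = 1140.7 sq m.
ᾱ = 289.019/1140.7 = 0.2534; R = Sᾱ/(1−ᾱ) = 289.019/(1−0.2534) = 387.114 sq m.
Lp = 84.2 + 10·log₁₀(4/387.114) = 84.2 + (-19.86) = 64.3 dB.

64.3 dB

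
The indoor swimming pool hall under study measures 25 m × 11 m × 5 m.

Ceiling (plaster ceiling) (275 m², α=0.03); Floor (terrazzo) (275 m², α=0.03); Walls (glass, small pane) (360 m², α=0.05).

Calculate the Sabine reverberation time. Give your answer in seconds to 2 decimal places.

A = Σ Sᵢαᵢ = 275*0.03 + 275*0.03 + 360*0.05 = 34.500 sabins.
Volume V = 25 × 11 × 5 = 1375 m³.
RT60 = 0.161 · V / A = 0.161 × 1375 / 34.500 = 6.42 s.

6.42 s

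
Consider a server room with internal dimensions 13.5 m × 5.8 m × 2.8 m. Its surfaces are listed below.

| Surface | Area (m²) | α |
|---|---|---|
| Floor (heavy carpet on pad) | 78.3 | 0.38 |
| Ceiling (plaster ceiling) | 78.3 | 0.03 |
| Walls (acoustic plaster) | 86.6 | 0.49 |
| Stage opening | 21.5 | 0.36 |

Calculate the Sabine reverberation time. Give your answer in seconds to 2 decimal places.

Summing Sᵢαᵢ: 29.754 + 2.349 + 42.434 + 7.740 → A = 82.277 sabins.
V = 13.5·5.8·2.8 = 219.24 m³.
T = 0.161 V/A = 0.161·219.24/82.277 = 0.43 s.

0.43 seconds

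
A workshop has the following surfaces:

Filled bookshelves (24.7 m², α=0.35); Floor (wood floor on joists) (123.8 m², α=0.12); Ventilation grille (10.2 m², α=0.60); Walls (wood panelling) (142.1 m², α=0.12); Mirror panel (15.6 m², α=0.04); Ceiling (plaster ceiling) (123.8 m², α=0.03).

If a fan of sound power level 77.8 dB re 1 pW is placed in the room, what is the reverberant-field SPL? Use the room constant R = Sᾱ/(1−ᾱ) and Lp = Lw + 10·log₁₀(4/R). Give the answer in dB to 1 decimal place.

66.2 dB

A = 51.011 sabins; S = 440.2 m².
ᾱ = 0.1159, so room constant R = A/(1−ᾱ) = 57.698 m².
Lp = 77.8 + 10·log₁₀(4/57.698) = 77.8 + (-11.59) = 66.2 dB.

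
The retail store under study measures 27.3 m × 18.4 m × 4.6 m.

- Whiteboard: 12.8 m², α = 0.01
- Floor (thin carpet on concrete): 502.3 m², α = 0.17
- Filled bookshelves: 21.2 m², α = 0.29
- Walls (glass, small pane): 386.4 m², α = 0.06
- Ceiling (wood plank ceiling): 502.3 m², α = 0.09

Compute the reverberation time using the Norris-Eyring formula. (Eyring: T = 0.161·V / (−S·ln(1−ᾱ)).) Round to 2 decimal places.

2.19 seconds

S = Σ Sᵢ = 1425.0 m².
Absorption A = 12.8·0.01 + 502.3·0.17 + 21.2·0.29 + 386.4·0.06 + 502.3·0.09 = 160.058 sabins.
Mean coefficient ᾱ = A/S = 0.1123.
−S·ln(1−ᾱ) = −1425.0 × ln(1 − 0.1123) = 169.748.
V = 27.3 × 18.4 × 4.6 = 2310.672 m³.
RT60 = 0.161 × 2310.672 / 169.748 = 2.19 s.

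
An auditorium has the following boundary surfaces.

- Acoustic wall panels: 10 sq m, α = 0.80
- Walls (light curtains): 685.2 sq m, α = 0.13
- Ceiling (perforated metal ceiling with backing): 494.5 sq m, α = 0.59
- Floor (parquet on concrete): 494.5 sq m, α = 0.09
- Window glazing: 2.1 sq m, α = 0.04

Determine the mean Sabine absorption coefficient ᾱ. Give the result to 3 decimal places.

S = Σ Sᵢ = 10 + 685.2 + 494.5 + 494.5 + 2.1 = 1686.3 sq m.
Σ(Sᵢαᵢ) = 10×0.80 + 685.2×0.13 + 494.5×0.59 + 494.5×0.09 + 2.1×0.04 = 433.420.
ᾱ = A/S = 0.257.

0.257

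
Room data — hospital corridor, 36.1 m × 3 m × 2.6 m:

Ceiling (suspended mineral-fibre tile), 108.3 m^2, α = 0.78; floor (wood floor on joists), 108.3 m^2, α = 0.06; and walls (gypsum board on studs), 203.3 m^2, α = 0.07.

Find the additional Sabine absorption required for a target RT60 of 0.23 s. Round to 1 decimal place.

Total absorption A₁ = 108.3·0.78 + 108.3·0.06 + 203.3·0.07
  = 84.474 + 6.498 + 14.231 = 105.203 m^2 sabins.
For T = 0.23 s, need A₂ = 0.161·V/T = 0.161·281.58/0.23 = 197.106 sabins.
ΔA = A₂ − A₁ = 197.106 − 105.203 = 91.9 sabins.

91.9 sabins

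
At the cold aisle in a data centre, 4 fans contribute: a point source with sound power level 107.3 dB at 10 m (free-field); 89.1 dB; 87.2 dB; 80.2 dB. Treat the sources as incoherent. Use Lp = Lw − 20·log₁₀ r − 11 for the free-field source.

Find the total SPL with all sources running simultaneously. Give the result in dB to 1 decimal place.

91.7 dB

Source at 10 m: Lp = 107.3 − 20·log₁₀(10) − 11 = 76.3 dB.
Sum in the linear (power) domain: Σ 10^(Lᵢ/10) = 10^(76.3/10) + 10^(89.1/10) + 10^(87.2/10) + 10^(80.2/10) = 1.485e+09.
Back to dB: 10·log₁₀ Σ = 91.7 dB.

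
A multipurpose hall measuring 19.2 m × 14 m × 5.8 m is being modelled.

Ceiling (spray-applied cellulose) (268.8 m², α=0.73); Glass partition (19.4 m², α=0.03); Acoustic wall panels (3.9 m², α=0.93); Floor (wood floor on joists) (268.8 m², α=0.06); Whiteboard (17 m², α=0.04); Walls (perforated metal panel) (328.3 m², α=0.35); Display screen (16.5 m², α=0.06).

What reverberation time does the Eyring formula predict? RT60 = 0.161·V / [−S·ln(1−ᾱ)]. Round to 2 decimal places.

0.61 s

Total surface area S = 268.8 + 19.4 + 3.9 + 268.8 + 17 + 328.3 + 16.5 = 922.7 m².
Σ(Sᵢαᵢ) = 268.8×0.73 + 19.4×0.03 + 3.9×0.93 + 268.8×0.06 + 17×0.04 + 328.3×0.35 + 16.5×0.06 = 333.136.
Mean coefficient ᾱ = A/S = 0.3610.
−S·ln(1−ᾱ) = −922.7 × ln(1 − 0.3610) = 413.232.
V = 19.2 × 14 × 5.8 = 1559.04 m³.
RT60 = 0.161 × 1559.04 / 413.232 = 0.61 s.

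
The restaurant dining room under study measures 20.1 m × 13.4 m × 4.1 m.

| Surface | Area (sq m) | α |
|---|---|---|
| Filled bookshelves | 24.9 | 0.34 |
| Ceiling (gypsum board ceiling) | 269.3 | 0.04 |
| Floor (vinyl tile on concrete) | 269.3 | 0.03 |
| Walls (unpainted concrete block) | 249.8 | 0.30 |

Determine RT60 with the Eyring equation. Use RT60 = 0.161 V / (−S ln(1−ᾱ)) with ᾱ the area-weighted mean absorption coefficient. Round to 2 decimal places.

Total surface area S = 24.9 + 269.3 + 269.3 + 249.8 = 813.3 sq m.
Absorption A = 24.9×0.34 + 269.3×0.04 + 269.3×0.03 + 249.8×0.30 = 102.257 sabins.
Mean coefficient ᾱ = A/S = 0.1257.
−S·ln(1−ᾱ) = −813.3 × ln(1 − 0.1257) = 109.252.
V = 20.1 × 13.4 × 4.1 = 1104.294 m³.
T = 0.161·V/[−S·ln(1−ᾱ)] = 0.161·1104.294/109.252 = 1.63 s.

1.63 s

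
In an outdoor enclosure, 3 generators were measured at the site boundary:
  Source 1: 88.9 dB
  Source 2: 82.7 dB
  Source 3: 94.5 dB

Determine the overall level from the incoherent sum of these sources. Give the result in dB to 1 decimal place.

Sum in the linear (power) domain: Σ 10^(Lᵢ/10) = 10^(88.9/10) + 10^(82.7/10) + 10^(94.5/10) = 3.781e+09.
Combined level = 10 log₁₀(3.781e+09) = 95.8 dB.

95.8 dB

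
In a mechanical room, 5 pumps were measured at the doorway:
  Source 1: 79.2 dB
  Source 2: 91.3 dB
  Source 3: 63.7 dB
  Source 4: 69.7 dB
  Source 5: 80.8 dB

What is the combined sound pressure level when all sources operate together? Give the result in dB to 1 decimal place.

91.9 dB

Converting to relative power and adding: 10^(79.2/10) + 10^(91.3/10) + 10^(63.7/10) + 10^(69.7/10) + 10^(80.8/10) = 1.564e+09.
Combined level = 10 log₁₀(1.564e+09) = 91.9 dB.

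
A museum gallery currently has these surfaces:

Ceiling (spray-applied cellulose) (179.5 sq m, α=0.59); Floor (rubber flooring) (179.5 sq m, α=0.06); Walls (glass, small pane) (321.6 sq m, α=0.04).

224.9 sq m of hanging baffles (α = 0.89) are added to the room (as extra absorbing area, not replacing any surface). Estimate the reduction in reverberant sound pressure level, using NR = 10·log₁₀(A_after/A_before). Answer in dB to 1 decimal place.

4.1 dB

Equivalent absorption area: A_before = 179.5×0.59 + 179.5×0.06 + 321.6×0.04 = 129.539 sq m.
Treatment contributes 224.9·0.89 = 200.161 sabins.
A_after = 129.539 + 200.161 = 329.700 sabins.
NR = 10·log₁₀(329.700/129.539) = 4.1 dB.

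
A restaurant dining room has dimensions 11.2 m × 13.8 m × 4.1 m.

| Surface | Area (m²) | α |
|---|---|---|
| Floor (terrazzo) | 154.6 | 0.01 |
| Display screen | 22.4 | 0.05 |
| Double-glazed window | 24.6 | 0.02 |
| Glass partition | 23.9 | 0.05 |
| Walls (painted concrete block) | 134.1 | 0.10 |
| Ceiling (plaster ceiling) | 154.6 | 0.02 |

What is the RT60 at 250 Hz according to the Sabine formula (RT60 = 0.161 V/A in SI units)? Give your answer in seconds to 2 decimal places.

Equivalent absorption area: A = 154.6·0.01 + 22.4·0.05 + 24.6·0.02 + 23.9·0.05 + 134.1·0.10 + 154.6·0.02 = 20.855 m².
Room volume: 633.696 m³.
RT60 = 0.161 · V / A = 0.161 × 633.696 / 20.855 = 4.89 s.

4.89 s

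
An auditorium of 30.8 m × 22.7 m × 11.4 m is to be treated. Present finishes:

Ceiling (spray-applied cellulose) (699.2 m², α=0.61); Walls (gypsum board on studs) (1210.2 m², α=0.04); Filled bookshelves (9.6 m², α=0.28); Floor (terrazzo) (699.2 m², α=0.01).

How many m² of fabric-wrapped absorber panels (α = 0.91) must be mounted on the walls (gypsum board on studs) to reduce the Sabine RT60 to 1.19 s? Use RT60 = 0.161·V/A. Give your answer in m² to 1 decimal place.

Equivalent absorption area: A₁ = 699.2·0.61 + 1210.2·0.04 + 9.6·0.28 + 699.2·0.01 = 484.600 m².
Required A₂ = 0.161·7970.424/1.19 = 1078.351 sabins.
ΔA needed = 1078.351 − 484.600 = 593.751 sabins.
Net gain per m²: Δα = 0.91 − 0.04 = 0.87.
Panel area = 593.751 / 0.87 = 682.5 m².

682.5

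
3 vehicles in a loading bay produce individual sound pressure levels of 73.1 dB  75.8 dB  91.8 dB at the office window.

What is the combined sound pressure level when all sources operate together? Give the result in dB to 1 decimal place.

Sum in the linear (power) domain: Σ 10^(Lᵢ/10) = 10^(73.1/10) + 10^(75.8/10) + 10^(91.8/10) = 1.572e+09.
Combined level = 10 log₁₀(1.572e+09) = 92.0 dB.

92.0 dB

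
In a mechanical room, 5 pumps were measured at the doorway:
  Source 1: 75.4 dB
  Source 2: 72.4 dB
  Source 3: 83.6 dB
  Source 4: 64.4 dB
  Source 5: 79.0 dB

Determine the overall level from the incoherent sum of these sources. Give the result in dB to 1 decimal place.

Sum in the linear (power) domain: Σ 10^(Lᵢ/10) = 10^(75.4/10) + 10^(72.4/10) + 10^(83.6/10) + 10^(64.4/10) + 10^(79.0/10) = 3.633e+08.
L_total = 10·log₁₀(3.633e+08) = 85.6 dB.

85.6 dB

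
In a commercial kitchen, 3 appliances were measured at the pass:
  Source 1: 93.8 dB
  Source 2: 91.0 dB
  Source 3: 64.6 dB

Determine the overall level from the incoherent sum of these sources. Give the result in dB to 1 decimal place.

95.6 dB

Σ 10^(Lᵢ/10) = 3.661e+09.
L_total = 10·log₁₀(3.661e+09) = 95.6 dB.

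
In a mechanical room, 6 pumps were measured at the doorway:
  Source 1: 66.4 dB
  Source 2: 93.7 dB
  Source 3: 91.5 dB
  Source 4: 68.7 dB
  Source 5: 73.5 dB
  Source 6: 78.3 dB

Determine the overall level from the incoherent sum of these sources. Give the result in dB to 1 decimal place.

Sum in the linear (power) domain: Σ 10^(Lᵢ/10) = 10^(66.4/10) + 10^(93.7/10) + 10^(91.5/10) + 10^(68.7/10) + 10^(73.5/10) + 10^(78.3/10) = 3.859e+09.
Combined level = 10 log₁₀(3.859e+09) = 95.9 dB.

95.9 dB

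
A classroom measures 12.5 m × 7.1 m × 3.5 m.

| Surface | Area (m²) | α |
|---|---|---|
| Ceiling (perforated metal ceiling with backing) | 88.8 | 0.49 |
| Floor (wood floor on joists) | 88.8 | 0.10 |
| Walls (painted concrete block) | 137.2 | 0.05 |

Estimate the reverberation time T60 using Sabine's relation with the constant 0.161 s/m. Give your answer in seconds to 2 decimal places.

Total absorption A = 88.8*0.49 + 88.8*0.10 + 137.2*0.05
  = 43.512 + 8.880 + 6.860 = 59.252 m² sabins.
Room volume: 310.625 m³.
T = 0.161 V/A = 0.161·310.625/59.252 = 0.84 s.

0.84 sec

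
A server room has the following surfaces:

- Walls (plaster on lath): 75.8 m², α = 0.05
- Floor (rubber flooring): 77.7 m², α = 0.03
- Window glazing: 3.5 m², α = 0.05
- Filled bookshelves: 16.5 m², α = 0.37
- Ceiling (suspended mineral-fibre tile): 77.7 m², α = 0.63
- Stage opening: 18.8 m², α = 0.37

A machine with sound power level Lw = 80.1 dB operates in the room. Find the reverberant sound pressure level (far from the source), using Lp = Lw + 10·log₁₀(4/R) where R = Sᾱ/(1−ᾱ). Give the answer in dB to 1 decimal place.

66.5 dB

Σ(Sᵢαᵢ) = 75.8·0.05 + 77.7·0.03 + 3.5·0.05 + 16.5·0.37 + 77.7·0.63 + 18.8·0.37 = 68.308; total area S = 270.0 m².
ᾱ = 68.308/270.0 = 0.2530; R = Sᾱ/(1−ᾱ) = 68.308/(1−0.2530) = 91.443 m².
Lp = Lw + 10 log₁₀(4/R) = 80.1 -13.59 = 66.5 dB.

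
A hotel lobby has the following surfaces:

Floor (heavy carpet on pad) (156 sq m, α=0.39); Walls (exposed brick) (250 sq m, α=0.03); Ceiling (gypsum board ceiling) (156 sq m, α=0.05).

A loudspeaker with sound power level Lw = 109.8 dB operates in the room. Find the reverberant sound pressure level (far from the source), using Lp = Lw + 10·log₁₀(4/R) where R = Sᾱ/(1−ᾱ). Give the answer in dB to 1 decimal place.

A = 76.140 sabins; S = 562.0 sq m.
ᾱ = 76.140/562.0 = 0.1355; R = Sᾱ/(1−ᾱ) = 76.140/(1−0.1355) = 88.074 sq m.
Lp = 109.8 + 10·log₁₀(4/88.074) = 109.8 + (-13.43) = 96.4 dB.

96.4 dB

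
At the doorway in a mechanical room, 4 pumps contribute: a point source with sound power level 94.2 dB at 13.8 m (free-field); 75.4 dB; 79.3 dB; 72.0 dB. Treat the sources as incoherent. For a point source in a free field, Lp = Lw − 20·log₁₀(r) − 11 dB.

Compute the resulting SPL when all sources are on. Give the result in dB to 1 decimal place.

Source at 13.8 m: Lp = 94.2 − 20·log₁₀(13.8) − 11 = 60.4 dB.
Converting to relative power and adding: 10^(60.4/10) + 10^(75.4/10) + 10^(79.3/10) + 10^(72.0/10) = 1.367e+08.
L_total = 10·log₁₀(1.367e+08) = 81.4 dB.

81.4 dB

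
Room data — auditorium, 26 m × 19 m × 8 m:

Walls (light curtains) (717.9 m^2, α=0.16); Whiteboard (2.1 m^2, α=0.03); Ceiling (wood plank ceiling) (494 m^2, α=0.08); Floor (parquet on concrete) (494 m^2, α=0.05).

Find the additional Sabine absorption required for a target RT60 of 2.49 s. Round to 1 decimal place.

Summing Sᵢαᵢ: 114.864 + 0.063 + 39.520 + 24.700 → A₁ = 179.147 sabins.
For T = 2.49 s, need A₂ = 0.161·V/T = 0.161·3952/2.49 = 255.531 sabins.
Shortfall: 255.531 − 179.147 = 76.4 sabins.

76.4 sabins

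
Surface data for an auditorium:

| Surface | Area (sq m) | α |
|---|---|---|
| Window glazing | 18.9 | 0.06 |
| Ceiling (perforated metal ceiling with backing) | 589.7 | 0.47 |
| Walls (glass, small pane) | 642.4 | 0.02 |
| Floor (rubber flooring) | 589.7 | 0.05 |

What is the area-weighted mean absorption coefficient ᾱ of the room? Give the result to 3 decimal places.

S = Σ Sᵢ = 18.9 + 589.7 + 642.4 + 589.7 = 1840.7 sq m.
A = 18.9*0.06 + 589.7*0.47 + 642.4*0.02 + 589.7*0.05 = 320.626 sabins.
ᾱ = 320.626 / 1840.7 = 0.174.

0.174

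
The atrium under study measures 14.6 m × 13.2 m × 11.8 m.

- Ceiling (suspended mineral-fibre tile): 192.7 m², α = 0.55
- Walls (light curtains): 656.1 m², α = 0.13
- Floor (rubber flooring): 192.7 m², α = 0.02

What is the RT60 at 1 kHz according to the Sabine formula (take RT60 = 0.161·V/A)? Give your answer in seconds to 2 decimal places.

Summing Sᵢαᵢ: 105.985 + 85.293 + 3.854 → A = 195.132 sabins.
V = 14.6·13.2·11.8 = 2274.096 m³.
RT60 = 0.161 · V / A = 0.161 × 2274.096 / 195.132 = 1.88 s.

1.88 s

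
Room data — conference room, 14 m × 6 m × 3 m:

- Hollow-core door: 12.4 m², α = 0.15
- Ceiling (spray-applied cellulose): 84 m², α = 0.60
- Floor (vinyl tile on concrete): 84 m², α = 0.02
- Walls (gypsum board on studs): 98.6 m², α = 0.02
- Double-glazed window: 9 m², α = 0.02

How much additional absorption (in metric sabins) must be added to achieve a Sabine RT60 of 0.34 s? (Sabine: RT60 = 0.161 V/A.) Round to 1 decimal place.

63.2 sabins

Equivalent absorption area: A₁ = 12.4×0.15 + 84×0.60 + 84×0.02 + 98.6×0.02 + 9×0.02 = 56.092 m².
For T = 0.34 s, need A₂ = 0.161·V/T = 0.161·252/0.34 = 119.329 sabins.
Shortfall: 119.329 − 56.092 = 63.2 sabins.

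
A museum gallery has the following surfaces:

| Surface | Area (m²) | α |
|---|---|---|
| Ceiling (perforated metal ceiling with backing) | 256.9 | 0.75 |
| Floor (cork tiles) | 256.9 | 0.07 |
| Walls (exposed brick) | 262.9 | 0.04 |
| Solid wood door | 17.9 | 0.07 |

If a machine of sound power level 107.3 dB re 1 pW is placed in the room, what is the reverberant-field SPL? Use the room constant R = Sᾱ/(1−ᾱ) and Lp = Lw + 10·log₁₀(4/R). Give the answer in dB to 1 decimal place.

88.4 dB

Σ(Sᵢαᵢ) = 256.9×0.75 + 256.9×0.07 + 262.9×0.04 + 17.9×0.07 = 222.427; total area S = 794.6 m².
ᾱ = 222.427/794.6 = 0.2799; R = Sᾱ/(1−ᾱ) = 222.427/(1−0.2799) = 308.883 m².
Lp = Lw + 10 log₁₀(4/R) = 107.3 -18.88 = 88.4 dB.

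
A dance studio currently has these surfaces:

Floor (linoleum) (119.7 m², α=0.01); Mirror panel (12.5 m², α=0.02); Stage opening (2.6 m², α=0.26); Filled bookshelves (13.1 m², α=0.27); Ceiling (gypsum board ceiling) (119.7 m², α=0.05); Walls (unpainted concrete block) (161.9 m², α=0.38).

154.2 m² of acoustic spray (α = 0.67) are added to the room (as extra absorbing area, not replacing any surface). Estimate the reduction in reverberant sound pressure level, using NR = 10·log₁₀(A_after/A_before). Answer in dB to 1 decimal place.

3.8 dB

Equivalent absorption area: A_before = 119.7*0.01 + 12.5*0.02 + 2.6*0.26 + 13.1*0.27 + 119.7*0.05 + 161.9*0.38 = 73.167 m².
Added absorption = 154.2 × 0.67 = 103.314 sabins.
A_after = 73.167 + 103.314 = 176.481 sabins.
Reduction = 10 log₁₀(A_after/A_before) = 10 log₁₀(2.4120) = 3.8 dB.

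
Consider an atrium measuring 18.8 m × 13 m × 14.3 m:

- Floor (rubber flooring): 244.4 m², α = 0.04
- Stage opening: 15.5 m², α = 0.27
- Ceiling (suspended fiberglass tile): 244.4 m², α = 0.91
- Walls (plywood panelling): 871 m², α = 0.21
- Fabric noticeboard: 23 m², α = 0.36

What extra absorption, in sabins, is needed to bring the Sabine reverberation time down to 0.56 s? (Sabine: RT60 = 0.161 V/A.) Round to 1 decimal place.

Total absorption A₁ = 244.4×0.04 + 15.5×0.27 + 244.4×0.91 + 871×0.21 + 23×0.36
  = 9.776 + 4.185 + 222.404 + 182.910 + 8.280 = 427.555 m² sabins.
For T = 0.56 s, need A₂ = 0.161·V/T = 0.161·3494.92/0.56 = 1004.789 sabins.
Additional absorption ΔA = 1004.789 − 427.555 = 577.2 sabins.

577.2 sabins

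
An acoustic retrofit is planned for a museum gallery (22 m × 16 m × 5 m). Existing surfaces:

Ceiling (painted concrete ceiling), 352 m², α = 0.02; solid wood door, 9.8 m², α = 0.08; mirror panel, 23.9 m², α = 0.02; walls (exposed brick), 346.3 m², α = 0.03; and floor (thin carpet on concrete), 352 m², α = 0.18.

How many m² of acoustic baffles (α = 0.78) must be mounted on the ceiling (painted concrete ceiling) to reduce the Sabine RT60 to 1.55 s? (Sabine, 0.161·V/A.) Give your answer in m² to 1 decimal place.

A₁ = Σ Sᵢαᵢ = 352·0.02 + 9.8·0.08 + 23.9·0.02 + 346.3·0.03 + 352·0.18 = 82.051 sabins.
Required A₂ = 0.161·1760/1.55 = 182.813 sabins.
Absorption to add: 182.813 − 82.051 = 100.762 sabins.
Net gain per m²: Δα = 0.78 − 0.02 = 0.76.
Area = ΔA/Δα = 100.762/0.76 = 132.6 m².

132.6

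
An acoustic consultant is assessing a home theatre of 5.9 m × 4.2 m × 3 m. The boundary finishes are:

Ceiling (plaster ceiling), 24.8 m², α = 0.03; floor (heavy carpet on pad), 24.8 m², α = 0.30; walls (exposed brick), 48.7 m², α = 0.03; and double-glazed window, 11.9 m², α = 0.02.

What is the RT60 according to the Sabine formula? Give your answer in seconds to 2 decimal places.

1.21 s

A = Σ Sᵢαᵢ = 24.8*0.03 + 24.8*0.30 + 48.7*0.03 + 11.9*0.02 = 9.883 sabins.
Volume V = 5.9 × 4.2 × 3 = 74.34 m³.
Sabine: RT60 = 0.161 × 74.34 / 9.883 = 1.21 s.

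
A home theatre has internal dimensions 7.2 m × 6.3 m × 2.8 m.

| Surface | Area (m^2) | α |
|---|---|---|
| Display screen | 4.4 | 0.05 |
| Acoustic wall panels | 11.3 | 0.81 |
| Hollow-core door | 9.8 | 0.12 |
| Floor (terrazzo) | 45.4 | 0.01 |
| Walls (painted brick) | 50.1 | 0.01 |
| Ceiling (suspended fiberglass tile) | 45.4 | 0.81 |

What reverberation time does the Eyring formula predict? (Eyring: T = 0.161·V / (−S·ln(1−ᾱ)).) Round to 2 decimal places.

Total surface area S = 4.4 + 11.3 + 9.8 + 45.4 + 50.1 + 45.4 = 166.4 m^2.
Absorption A = 4.4×0.05 + 11.3×0.81 + 9.8×0.12 + 45.4×0.01 + 50.1×0.01 + 45.4×0.81 = 48.278 sabins.
ᾱ = 48.278 / 166.4 = 0.2901.
−S·ln(1−ᾱ) = −166.4 × ln(1 − 0.2901) = 57.014.
V = 7.2 × 6.3 × 2.8 = 127.008 m³.
RT60 = 0.161 × 127.008 / 57.014 = 0.36 s.

0.36 s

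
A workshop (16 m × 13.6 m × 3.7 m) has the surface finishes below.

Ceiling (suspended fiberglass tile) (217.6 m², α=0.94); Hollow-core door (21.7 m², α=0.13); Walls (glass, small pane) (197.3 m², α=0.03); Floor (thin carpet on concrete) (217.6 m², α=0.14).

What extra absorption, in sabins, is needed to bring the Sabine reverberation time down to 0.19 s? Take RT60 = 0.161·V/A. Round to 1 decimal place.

Summing Sᵢαᵢ: 204.544 + 2.821 + 5.919 + 30.464 → A₁ = 243.748 sabins.
Target A₂ = 0.161·805.12/0.19 = 682.233 sabins (V = 805.12 m³).
Shortfall: 682.233 − 243.748 = 438.5 sabins.

438.5 sabins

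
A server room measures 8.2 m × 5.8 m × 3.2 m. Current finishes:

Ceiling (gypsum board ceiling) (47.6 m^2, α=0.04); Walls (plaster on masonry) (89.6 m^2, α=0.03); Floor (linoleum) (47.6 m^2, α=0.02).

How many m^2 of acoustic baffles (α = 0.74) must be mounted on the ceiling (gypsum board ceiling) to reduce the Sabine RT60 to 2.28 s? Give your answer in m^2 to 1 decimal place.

7.4

Summing Sᵢαᵢ: 1.904 + 2.688 + 0.952 → A₁ = 5.544 sabins.
V = 152.192 m³. Target absorption A₂ = 0.161 × 152.192 / 2.28 = 10.747 sabins.
ΔA needed = 10.747 − 5.544 = 5.203 sabins.
Each m^2 of panel replacing the ceiling (gypsum board ceiling) adds (0.74 − 0.04) = 0.70 sabins.
Area = ΔA/Δα = 5.203/0.70 = 7.4 m^2.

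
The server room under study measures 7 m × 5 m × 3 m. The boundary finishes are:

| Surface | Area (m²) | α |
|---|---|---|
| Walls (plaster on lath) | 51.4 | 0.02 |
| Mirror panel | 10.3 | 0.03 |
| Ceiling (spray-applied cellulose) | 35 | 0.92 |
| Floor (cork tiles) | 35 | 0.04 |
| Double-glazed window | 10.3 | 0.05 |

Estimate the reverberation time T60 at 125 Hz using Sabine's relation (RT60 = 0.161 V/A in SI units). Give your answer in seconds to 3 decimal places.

0.477 s

A = Σ Sᵢαᵢ = 51.4*0.02 + 10.3*0.03 + 35*0.92 + 35*0.04 + 10.3*0.05 = 35.452 sabins.
Room volume: 105 m³.
T = 0.161 V/A = 0.161·105/35.452 = 0.477 s.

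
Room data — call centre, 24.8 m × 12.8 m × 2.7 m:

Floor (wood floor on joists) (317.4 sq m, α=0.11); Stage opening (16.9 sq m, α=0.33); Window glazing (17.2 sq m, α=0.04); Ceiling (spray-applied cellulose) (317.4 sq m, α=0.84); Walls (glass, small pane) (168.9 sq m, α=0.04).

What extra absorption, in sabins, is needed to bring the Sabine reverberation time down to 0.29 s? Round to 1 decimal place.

161.3 sabins

Summing Sᵢαᵢ: 34.914 + 5.577 + 0.688 + 266.616 + 6.756 → A₁ = 314.551 sabins.
For T = 0.29 s, need A₂ = 0.161·V/T = 0.161·857.088/0.29 = 475.832 sabins.
Shortfall: 475.832 − 314.551 = 161.3 sabins.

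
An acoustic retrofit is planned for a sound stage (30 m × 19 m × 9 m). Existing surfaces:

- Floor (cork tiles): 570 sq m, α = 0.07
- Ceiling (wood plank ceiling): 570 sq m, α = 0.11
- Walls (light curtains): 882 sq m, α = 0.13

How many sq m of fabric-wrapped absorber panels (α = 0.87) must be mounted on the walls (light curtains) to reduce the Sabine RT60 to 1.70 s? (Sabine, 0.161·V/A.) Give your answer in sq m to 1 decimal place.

Summing Sᵢαᵢ: 39.900 + 62.700 + 114.660 → A₁ = 217.260 sabins.
Required A₂ = 0.161·5130/1.70 = 485.841 sabins.
Absorption to add: 485.841 − 217.260 = 268.581 sabins.
Net gain per sq m: Δα = 0.87 − 0.13 = 0.74.
Panel area = 268.581 / 0.74 = 362.9 sq m.

362.9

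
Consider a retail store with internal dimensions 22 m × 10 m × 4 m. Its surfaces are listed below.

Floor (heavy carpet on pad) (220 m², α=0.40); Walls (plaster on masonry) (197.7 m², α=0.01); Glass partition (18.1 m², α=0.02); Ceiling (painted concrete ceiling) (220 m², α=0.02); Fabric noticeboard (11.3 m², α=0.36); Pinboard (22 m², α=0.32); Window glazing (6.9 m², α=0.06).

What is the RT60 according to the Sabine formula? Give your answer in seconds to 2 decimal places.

Summing Sᵢαᵢ: 88.000 + 1.977 + 0.362 + 4.400 + 4.068 + 7.040 + 0.414 → A = 106.261 sabins.
Volume V = 22 × 10 × 4 = 880 m³.
Sabine: RT60 = 0.161 × 880 / 106.261 = 1.33 s.

1.33 s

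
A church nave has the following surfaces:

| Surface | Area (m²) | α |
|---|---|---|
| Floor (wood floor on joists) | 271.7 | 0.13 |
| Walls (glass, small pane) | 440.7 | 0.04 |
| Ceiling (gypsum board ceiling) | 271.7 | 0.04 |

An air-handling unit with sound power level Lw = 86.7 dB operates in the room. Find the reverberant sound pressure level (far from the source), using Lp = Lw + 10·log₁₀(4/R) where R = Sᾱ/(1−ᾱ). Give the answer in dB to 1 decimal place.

A = 63.817 sabins; S = 984.1 m².
ᾱ = 63.817/984.1 = 0.0648; R = Sᾱ/(1−ᾱ) = 63.817/(1−0.0648) = 68.239 m².
Lp = Lw + 10 log₁₀(4/R) = 86.7 -12.32 = 74.4 dB.

74.4 dB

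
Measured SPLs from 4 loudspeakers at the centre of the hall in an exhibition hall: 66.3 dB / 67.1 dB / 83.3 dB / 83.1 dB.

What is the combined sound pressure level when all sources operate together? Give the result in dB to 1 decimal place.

Σ 10^(Lᵢ/10) = 4.274e+08.
Back to dB: 10·log₁₀ Σ = 86.3 dB.

86.3 dB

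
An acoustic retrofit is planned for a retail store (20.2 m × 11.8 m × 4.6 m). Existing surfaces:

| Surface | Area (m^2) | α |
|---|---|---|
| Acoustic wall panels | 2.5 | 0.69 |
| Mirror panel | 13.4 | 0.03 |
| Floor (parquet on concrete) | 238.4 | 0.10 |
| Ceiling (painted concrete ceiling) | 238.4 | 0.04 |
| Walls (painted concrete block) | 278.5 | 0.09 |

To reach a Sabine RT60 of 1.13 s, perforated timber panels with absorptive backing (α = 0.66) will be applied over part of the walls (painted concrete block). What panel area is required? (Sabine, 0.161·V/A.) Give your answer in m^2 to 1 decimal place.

167.8

Summing Sᵢαᵢ: 1.725 + 0.402 + 23.840 + 9.536 + 25.065 → A₁ = 60.568 sabins.
Required A₂ = 0.161·1096.456/1.13 = 156.221 sabins.
Absorption to add: 156.221 − 60.568 = 95.653 sabins.
Each m^2 of panel replacing the walls (painted concrete block) adds (0.66 − 0.09) = 0.57 sabins.
Area = ΔA/Δα = 95.653/0.57 = 167.8 m^2.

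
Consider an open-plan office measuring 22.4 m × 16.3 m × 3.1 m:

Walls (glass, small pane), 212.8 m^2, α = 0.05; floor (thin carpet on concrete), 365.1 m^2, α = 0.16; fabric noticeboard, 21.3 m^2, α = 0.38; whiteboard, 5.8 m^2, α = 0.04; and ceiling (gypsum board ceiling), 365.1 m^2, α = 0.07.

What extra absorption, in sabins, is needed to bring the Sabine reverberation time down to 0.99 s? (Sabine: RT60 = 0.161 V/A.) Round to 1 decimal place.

81.1 sabins

Total absorption A₁ = 212.8*0.05 + 365.1*0.16 + 21.3*0.38 + 5.8*0.04 + 365.1*0.07
  = 10.640 + 58.416 + 8.094 + 0.232 + 25.557 = 102.939 m^2 sabins.
V = 1131.872 m³. Required absorption A₂ = 0.161 × 1131.872 / 0.99 = 184.072 sabins.
Additional absorption ΔA = 184.072 − 102.939 = 81.1 sabins.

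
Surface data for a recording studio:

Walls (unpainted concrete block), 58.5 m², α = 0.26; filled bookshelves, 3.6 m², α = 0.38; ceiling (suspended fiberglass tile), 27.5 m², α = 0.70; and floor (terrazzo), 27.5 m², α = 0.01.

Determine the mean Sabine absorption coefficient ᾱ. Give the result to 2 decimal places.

S = Σ Sᵢ = 58.5 + 3.6 + 27.5 + 27.5 = 117.1 m².
A = 58.5×0.26 + 3.6×0.38 + 27.5×0.70 + 27.5×0.01 = 36.103 sabins.
ᾱ = 36.103 / 117.1 = 0.31.

0.31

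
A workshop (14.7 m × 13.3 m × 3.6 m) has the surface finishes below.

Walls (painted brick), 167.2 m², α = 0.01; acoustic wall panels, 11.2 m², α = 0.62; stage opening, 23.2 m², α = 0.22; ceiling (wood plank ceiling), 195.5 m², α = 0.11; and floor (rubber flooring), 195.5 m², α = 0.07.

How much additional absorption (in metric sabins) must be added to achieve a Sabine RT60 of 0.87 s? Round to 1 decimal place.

81.3 sabins

Summing Sᵢαᵢ: 1.672 + 6.944 + 5.104 + 21.505 + 13.685 → A₁ = 48.910 sabins.
V = 703.836 m³. Required absorption A₂ = 0.161 × 703.836 / 0.87 = 130.250 sabins.
ΔA = A₂ − A₁ = 130.250 − 48.910 = 81.3 sabins.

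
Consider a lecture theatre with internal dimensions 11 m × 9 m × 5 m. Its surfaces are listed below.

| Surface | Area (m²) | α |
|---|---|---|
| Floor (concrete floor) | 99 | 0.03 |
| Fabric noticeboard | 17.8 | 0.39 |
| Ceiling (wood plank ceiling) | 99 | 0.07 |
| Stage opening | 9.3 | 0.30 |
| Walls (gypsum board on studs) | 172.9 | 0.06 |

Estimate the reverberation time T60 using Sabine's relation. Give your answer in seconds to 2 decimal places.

Summing Sᵢαᵢ: 2.970 + 6.942 + 6.930 + 2.790 + 10.374 → A = 30.006 sabins.
Room volume: 495 m³.
RT60 = 0.161 · V / A = 0.161 × 495 / 30.006 = 2.66 s.

2.66 seconds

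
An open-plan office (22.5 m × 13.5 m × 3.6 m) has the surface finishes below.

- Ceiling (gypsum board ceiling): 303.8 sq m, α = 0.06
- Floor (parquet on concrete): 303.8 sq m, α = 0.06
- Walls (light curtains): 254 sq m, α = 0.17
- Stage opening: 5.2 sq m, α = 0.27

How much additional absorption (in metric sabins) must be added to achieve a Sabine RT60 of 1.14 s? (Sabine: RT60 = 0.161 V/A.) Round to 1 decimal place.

73.4 sabins

A₁ = Σ Sᵢαᵢ = 303.8·0.06 + 303.8·0.06 + 254·0.17 + 5.2·0.27 = 81.040 sabins.
Target A₂ = 0.161·1093.5/1.14 = 154.433 sabins (V = 1093.5 m³).
ΔA = A₂ − A₁ = 154.433 − 81.040 = 73.4 sabins.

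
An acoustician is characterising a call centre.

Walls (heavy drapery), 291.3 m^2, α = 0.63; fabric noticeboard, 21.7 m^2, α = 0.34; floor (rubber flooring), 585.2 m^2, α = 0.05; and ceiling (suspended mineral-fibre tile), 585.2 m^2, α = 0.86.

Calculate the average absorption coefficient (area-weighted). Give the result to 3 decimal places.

Total surface area S = 1483.4 m^2.
A = 291.3*0.63 + 21.7*0.34 + 585.2*0.05 + 585.2*0.86 = 723.429 sabins.
ᾱ = A/S = 0.488.

0.488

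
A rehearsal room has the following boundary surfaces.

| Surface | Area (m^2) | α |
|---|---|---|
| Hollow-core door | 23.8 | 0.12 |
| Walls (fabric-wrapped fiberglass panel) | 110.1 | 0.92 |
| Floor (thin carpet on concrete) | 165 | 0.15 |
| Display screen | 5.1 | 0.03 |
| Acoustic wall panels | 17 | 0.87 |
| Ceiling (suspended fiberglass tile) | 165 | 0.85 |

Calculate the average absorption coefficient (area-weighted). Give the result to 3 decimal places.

Total surface area S = 486.0 m^2.
Weighted sum Σ Sα = 284.091.
ᾱ = 284.091 / 486.0 = 0.585.

0.585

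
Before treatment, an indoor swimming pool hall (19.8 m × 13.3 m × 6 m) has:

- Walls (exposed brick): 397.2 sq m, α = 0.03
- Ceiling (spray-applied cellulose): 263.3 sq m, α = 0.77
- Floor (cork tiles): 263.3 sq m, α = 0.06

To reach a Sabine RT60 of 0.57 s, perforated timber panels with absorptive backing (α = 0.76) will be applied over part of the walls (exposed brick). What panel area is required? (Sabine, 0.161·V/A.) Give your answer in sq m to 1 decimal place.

A₁ = Σ Sᵢαᵢ = 397.2×0.03 + 263.3×0.77 + 263.3×0.06 = 230.455 sabins.
V = 1580.04 m³. Target absorption A₂ = 0.161 × 1580.04 / 0.57 = 446.292 sabins.
ΔA needed = 446.292 − 230.455 = 215.837 sabins.
Each sq m of panel replacing the walls (exposed brick) adds (0.76 − 0.03) = 0.73 sabins.
Area = ΔA/Δα = 215.837/0.73 = 295.7 sq m.

295.7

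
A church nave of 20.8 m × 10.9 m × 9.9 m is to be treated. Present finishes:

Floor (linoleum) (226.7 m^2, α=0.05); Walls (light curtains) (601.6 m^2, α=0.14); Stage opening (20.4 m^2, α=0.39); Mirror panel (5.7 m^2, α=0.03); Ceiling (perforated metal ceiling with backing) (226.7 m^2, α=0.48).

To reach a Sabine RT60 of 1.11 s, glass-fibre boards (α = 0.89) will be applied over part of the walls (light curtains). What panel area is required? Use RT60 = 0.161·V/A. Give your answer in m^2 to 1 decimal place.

Total absorption A₁ = 226.7·0.05 + 601.6·0.14 + 20.4·0.39 + 5.7·0.03 + 226.7·0.48
  = 11.335 + 84.224 + 7.956 + 0.171 + 108.816 = 212.502 m^2 sabins.
Required A₂ = 0.161·2244.528/1.11 = 325.558 sabins.
ΔA needed = 325.558 − 212.502 = 113.056 sabins.
Net gain per m^2: Δα = 0.89 − 0.14 = 0.75.
Area = ΔA/Δα = 113.056/0.75 = 150.7 m^2.

150.7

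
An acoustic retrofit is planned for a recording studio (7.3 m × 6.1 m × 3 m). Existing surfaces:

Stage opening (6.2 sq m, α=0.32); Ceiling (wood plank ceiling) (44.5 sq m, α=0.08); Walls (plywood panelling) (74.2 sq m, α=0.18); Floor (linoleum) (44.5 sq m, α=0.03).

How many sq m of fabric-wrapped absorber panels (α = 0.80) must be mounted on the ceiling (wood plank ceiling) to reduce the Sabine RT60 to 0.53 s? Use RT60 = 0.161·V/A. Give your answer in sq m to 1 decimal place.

28.3

Summing Sᵢαᵢ: 1.984 + 3.560 + 13.356 + 1.335 → A₁ = 20.235 sabins.
Required A₂ = 0.161·133.59/0.53 = 40.581 sabins.
ΔA needed = 40.581 − 20.235 = 20.346 sabins.
Net gain per sq m: Δα = 0.80 − 0.08 = 0.72.
Area = ΔA/Δα = 20.346/0.72 = 28.3 sq m.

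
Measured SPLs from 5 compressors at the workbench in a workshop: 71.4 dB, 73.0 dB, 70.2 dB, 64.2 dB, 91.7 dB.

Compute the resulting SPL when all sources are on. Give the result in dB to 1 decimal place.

Sum in the linear (power) domain: Σ 10^(Lᵢ/10) = 10^(71.4/10) + 10^(73.0/10) + 10^(70.2/10) + 10^(64.2/10) + 10^(91.7/10) = 1.526e+09.
Back to dB: 10·log₁₀ Σ = 91.8 dB.

91.8 dB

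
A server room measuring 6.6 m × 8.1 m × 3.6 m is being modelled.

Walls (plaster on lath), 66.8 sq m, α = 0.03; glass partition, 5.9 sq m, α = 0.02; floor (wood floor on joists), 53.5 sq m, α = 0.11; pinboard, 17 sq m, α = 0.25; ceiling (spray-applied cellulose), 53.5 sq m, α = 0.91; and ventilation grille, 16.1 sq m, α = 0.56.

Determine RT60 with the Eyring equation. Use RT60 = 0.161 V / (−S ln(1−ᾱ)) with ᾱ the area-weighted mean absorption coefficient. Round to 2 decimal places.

0.37 s

S = Σ Sᵢ = 212.8 sq m.
Absorption A = 66.8·0.03 + 5.9·0.02 + 53.5·0.11 + 17·0.25 + 53.5·0.91 + 16.1·0.56 = 69.958 sabins.
Mean coefficient ᾱ = A/S = 0.3287.
−S·ln(1−ᾱ) = −212.8 × ln(1 − 0.3287) = 84.809.
V = 6.6 × 8.1 × 3.6 = 192.456 m³.
T = 0.161·V/[−S·ln(1−ᾱ)] = 0.161·192.456/84.809 = 0.37 s.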